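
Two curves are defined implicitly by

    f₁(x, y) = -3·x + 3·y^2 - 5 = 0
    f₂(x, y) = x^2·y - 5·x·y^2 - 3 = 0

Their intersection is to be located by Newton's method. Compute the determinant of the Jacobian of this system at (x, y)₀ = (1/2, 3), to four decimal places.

J = [[-3, 6·y], [2·x·y - 5·y^2, x^2 - 10·x·y]].
At the point, J = [[-3.0000, 18.0000], [-42.0000, -14.7500]].
det J = 800.2500.

800.2500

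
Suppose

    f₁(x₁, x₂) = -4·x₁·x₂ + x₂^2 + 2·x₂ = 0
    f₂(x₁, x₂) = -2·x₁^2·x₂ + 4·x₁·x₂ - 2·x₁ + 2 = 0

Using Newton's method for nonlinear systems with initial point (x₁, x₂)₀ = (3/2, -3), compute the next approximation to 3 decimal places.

(1.905, -0.414)

At (3/2, -3): F = (21.000, -5.500).
Jacobian J = [[-4·x₂, -4·x₁ + 2·x₂ + 2], [-4·x₁·x₂ + 4·x₂ - 2, -2·x₁^2 + 4·x₁]].
At the point, J = [[12.000, -10.000], [4.000, 1.500]] (det J = 58.000).
Solving J·Δ = −F gives Δ = (0.405, 2.586).
Then the next iterate is (x₁, x₂)₁ = (1.905, -0.414).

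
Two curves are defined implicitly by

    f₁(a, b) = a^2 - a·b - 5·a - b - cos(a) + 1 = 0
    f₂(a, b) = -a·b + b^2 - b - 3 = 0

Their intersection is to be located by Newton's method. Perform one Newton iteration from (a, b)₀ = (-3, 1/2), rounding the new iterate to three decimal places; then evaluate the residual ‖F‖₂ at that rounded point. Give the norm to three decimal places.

At (-3, 1/2): F = (26.98999, -1.750).
Jacobian J = [[2·a - b + sin(a) - 5, -a - 1], [-b, -a + 2·b - 1]].
At the point, J = [[-11.64112, 2.000], [-0.500, 3.000]] (det J = -33.92336).
Solving J·Δ = −F gives Δ = (2.490, 0.998).
Then the next iterate is (a, b)₁ = (-0.510, 1.498).
Re-evaluating at (-0.510, 1.498): F = (2.20334, -1.49002), so ‖F‖₂ = 2.660.

2.660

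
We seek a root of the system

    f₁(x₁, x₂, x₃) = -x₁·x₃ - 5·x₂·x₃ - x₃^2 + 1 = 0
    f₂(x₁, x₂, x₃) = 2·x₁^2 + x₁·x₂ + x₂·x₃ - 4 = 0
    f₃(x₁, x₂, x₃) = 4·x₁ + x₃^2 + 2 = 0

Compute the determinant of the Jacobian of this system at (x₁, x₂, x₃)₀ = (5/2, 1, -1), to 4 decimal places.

160.0000

J = [[-x₃, -5·x₃, -x₁ - 5·x₂ - 2·x₃], [4·x₁ + x₂, x₁ + x₃, x₂], [4, 0, 2·x₃]].
At the point, J = [[1.0000, 5.0000, -5.5000], [11.0000, 1.5000, 1.0000], [4.0000, 0.0000, -2.0000]].
det J = 160.0000.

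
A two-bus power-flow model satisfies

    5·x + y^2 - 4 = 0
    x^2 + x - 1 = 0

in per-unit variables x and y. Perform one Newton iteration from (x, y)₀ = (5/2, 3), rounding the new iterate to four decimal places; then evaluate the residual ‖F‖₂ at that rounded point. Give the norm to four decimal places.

3.7750

At (5/2, 3): F = (17.5000, 7.7500).
Jacobian J = [[5, 2·y], [2·x + 1, 0]].
At the point, J = [[5.0000, 6.0000], [6.0000, 0.0000]] (det J = -36.0000).
Solving J·Δ = −F gives Δ = (-1.2917, -1.8403).
Then the next iterate is (x, y)₁ = (1.2083, 1.1597).
Re-evaluating at (1.2083, 1.1597): F = (3.386404, 1.668289), so ‖F‖₂ = 3.7750.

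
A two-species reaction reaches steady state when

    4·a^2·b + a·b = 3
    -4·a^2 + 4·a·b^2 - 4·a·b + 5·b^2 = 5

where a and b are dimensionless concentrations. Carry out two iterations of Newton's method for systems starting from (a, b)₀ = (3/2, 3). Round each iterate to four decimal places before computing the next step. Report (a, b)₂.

(0.7966, 1.4029)

At (3/2, 3): F = (28.5000, 67.0000).
Jacobian J = [[8·a·b + b, 4·a^2 + a], [-8·a + 4·b^2 - 4·b, 8·a·b - 4·a + 10·b]].
At the point, J = [[39.0000, 10.5000], [12.0000, 60.0000]] (det J = 2214.0000).
Solving J·Δ = −F gives Δ = (-0.4546, -1.0257).
Then the next iterate is (a, b)₁ = (1.0454, 1.9743).
Round to (1.0454, 1.9743) and repeat: F = (7.694476, 18.161418), J = [[18.485766, 5.416845], [-0.668958, 32.072866]].
Δ = (-0.2488, -0.5714), so (a, b)₂ = (0.7966, 1.4029).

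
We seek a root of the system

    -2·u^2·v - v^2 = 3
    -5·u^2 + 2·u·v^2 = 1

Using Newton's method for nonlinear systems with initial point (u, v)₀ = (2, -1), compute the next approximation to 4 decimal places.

At (2, -1): F = (4.0000, -17.0000).
Jacobian J = [[-4·u·v, -2·u^2 - 2·v], [-10·u + 2·v^2, 4·u·v]].
At the point, J = [[8.0000, -6.0000], [-18.0000, -8.0000]] (det J = -172.0000).
Solving J·Δ = −F gives Δ = (-0.7791, -0.3721).
Then the next iterate is (u, v)₁ = (1.2209, -1.3721).

(1.2209, -1.3721)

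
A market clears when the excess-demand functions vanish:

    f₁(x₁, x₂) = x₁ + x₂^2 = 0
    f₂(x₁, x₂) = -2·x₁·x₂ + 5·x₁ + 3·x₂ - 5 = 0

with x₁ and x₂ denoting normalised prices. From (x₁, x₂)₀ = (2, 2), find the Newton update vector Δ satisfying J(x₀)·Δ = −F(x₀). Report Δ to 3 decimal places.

(-3.600, -0.600)

At (2, 2): F = (6.000, 3.000).
Jacobian J = [[1, 2·x₂], [-2·x₂ + 5, -2·x₁ + 3]].
At the point, J = [[1.000, 4.000], [1.000, -1.000]] (det J = -5.000).
Solving J·Δ = −F gives Δ = (-3.600, -0.600).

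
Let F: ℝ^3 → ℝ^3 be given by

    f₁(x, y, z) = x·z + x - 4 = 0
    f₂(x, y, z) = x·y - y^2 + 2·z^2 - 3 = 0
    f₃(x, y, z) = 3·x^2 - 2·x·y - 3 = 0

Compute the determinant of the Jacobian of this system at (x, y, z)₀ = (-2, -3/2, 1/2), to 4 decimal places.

-18.0000

J = [[z + 1, 0, x], [y, x - 2·y, 4·z], [6·x - 2·y, -2·x, 0]].
At the point, J = [[1.5000, 0.0000, -2.0000], [-1.5000, 1.0000, 2.0000], [-9.0000, 4.0000, 0.0000]].
det J = -18.0000.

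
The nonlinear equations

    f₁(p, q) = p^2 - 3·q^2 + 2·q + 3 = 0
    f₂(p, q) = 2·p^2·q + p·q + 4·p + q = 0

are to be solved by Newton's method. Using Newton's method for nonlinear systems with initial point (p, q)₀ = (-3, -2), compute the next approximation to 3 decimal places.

(-1.800, -1.200)

At (-3, -2): F = (-4.000, -44.000).
Jacobian J = [[2·p, -6·q + 2], [4·p·q + q + 4, 2·p^2 + p + 1]].
At the point, J = [[-6.000, 14.000], [26.000, 16.000]] (det J = -460.000).
Solving J·Δ = −F gives Δ = (1.200, 0.800).
Then the next iterate is (p, q)₁ = (-1.800, -1.200).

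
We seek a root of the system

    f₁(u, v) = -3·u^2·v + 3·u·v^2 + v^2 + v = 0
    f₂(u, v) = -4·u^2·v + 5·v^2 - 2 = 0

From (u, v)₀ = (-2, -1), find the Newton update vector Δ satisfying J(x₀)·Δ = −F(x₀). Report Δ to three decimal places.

(0.628, 0.344)

At (-2, -1): F = (6.000, 19.000).
Jacobian J = [[-6·u·v + 3·v^2, -3·u^2 + 6·u·v + 2·v + 1], [-8·u·v, -4·u^2 + 10·v]].
At the point, J = [[-9.000, -1.000], [-16.000, -26.000]] (det J = 218.000).
Solving J·Δ = −F gives Δ = (0.628, 0.344).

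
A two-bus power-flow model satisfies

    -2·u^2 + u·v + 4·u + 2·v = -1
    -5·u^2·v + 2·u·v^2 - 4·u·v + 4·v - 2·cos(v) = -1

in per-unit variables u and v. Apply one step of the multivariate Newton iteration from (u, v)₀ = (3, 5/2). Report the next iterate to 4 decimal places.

(2.3813, 0.3194)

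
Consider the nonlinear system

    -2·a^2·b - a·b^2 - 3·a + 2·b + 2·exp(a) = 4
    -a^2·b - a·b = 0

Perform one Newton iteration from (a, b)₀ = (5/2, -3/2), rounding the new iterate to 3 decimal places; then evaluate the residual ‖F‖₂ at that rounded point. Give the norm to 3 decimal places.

7.080

At (5/2, -3/2): F = (22.98999, 13.125).
Jacobian J = [[-4·a·b - b^2 + 2·exp(a) - 3, -2·a^2 - 2·a·b + 2], [-2·a·b - b, -a^2 - a]].
At the point, J = [[34.11499, -3.000], [9.000, -8.750]] (det J = -271.50614).
Solving J·Δ = −F gives Δ = (-0.596, 0.887).
Then the next iterate is (a, b)₁ = (1.904, -0.613).
Re-evaluating at (1.904, -0.613): F = (6.21643, 3.38941), so ‖F‖₂ = 7.080.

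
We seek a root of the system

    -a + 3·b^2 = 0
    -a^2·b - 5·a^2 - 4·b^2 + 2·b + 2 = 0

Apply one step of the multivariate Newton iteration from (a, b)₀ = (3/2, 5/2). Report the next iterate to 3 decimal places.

At (3/2, 5/2): F = (17.250, -34.875).
Jacobian J = [[-1, 6·b], [-2·a·b - 10·a, -a^2 - 8·b + 2]].
At the point, J = [[-1.000, 15.000], [-22.500, -20.250]] (det J = 357.750).
Solving J·Δ = −F gives Δ = (-0.486, -1.182).
Then the next iterate is (a, b)₁ = (1.014, 1.318).

(1.014, 1.318)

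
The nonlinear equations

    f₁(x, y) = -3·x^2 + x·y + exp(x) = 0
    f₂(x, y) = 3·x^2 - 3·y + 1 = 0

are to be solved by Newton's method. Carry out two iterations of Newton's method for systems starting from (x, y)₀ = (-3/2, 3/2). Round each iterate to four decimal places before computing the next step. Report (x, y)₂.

(-0.4871, 0.4620)

At (-3/2, 3/2): F = (-8.776870, 3.2500).
Jacobian J = [[-6·x + y + exp(x), x], [6·x, -3]].
At the point, J = [[10.723130, -1.5000], [-9.0000, -3.0000]] (det J = -45.669390).
Solving J·Δ = −F gives Δ = (0.6833, -0.9665).
Then the next iterate is (x, y)₁ = (-0.8167, 0.5335).
Round to (-0.8167, 0.5335) and repeat: F = (-1.994819, 1.400497), J = [[5.875587, -0.8167], [-4.9002, -3.0000]].
Δ = (0.3296, -0.0715), so (x, y)₂ = (-0.4871, 0.4620).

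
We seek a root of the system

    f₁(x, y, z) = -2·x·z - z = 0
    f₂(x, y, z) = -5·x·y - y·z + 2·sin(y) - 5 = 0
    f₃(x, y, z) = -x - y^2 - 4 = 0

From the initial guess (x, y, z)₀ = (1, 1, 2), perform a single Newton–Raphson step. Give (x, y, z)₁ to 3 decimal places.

(14.354, -8.677, -17.806)

At (1, 1, 2): F = (-6.000, -10.31706, -6.000).
Jacobian J = [[-2·z, 0, -2·x - 1], [-5·y, -5·x - z + 2·cos(y), -y], [-1, -2·y, 0]].
At the point, J = [[-4.000, 0.000, -3.000], [-5.000, -5.91940, -1.000], [-1.000, -2.000, 0.000]] (det J = -4.24181).
Solving J·Δ = −F gives Δ = (13.354, -9.677, -19.806).
Then the next iterate is (x, y, z)₁ = (14.354, -8.677, -17.806).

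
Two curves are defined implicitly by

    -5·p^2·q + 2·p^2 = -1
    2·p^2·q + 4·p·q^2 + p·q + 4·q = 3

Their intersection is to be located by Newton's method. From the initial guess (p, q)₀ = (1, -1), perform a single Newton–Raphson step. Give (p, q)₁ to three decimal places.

(-1.000, -5.000)

At (1, -1): F = (8.000, -6.000).
Jacobian J = [[-10·p·q + 4·p, -5·p^2], [4·p·q + 4·q^2 + q, 2·p^2 + 8·p·q + p + 4]].
At the point, J = [[14.000, -5.000], [-1.000, -1.000]] (det J = -19.000).
Solving J·Δ = −F gives Δ = (-2.000, -4.000).
Then the next iterate is (p, q)₁ = (-1.000, -5.000).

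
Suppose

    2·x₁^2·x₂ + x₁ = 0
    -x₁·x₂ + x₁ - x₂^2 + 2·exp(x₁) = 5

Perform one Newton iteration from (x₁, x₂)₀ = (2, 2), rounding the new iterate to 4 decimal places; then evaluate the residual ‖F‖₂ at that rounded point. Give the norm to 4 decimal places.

5.6124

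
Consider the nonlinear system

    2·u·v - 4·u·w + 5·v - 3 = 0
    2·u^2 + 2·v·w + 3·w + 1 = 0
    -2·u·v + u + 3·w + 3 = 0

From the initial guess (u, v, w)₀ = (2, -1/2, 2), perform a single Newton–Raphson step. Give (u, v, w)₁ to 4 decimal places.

(8.1250, -7.2750, -15.4500)

At (2, -1/2, 2): F = (-23.5000, 13.0000, 13.0000).
Jacobian J = [[2·v - 4·w, 2·u + 5, -4·u], [4·u, 2·w, 2·v + 3], [-2·v + 1, -2·u, 3]].
At the point, J = [[-9.0000, 9.0000, -8.0000], [8.0000, 4.0000, 2.0000], [2.0000, -4.0000, 3.0000]] (det J = -40.0000).
Solving J·Δ = −F gives Δ = (6.1250, -6.7750, -17.4500).
Then the next iterate is (u, v, w)₁ = (8.1250, -7.2750, -15.4500).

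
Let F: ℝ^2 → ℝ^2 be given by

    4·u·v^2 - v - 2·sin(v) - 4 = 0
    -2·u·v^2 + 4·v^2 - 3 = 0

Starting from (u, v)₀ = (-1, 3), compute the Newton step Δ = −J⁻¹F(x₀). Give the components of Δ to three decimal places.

(0.436, -1.199)

At (-1, 3): F = (-43.28224, 51.000).
Jacobian J = [[4·v^2, 8·u·v - 2·cos(v) - 1], [-2·v^2, -4·u·v + 8·v]].
At the point, J = [[36.000, -23.02002], [-18.000, 36.000]] (det J = 881.63973).
Solving J·Δ = −F gives Δ = (0.436, -1.199).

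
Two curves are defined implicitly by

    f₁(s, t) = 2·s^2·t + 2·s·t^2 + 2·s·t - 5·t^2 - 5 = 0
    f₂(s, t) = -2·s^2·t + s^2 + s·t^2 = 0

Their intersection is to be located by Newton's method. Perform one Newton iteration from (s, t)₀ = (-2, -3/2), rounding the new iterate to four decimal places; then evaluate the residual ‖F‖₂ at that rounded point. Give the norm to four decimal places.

11.0348

At (-2, -3/2): F = (-31.2500, 11.5000).
Jacobian J = [[4·s·t + 2·t^2 + 2·t, 2·s^2 + 4·s·t + 2·s - 10·t], [-4·s·t + 2·s + t^2, -2·s^2 + 2·s·t]].
At the point, J = [[13.5000, 31.0000], [-13.7500, -2.0000]] (det J = 399.2500).
Solving J·Δ = −F gives Δ = (0.7364, 0.6874).
Then the next iterate is (s, t)₁ = (-1.2636, -0.8126).
Re-evaluating at (-1.2636, -0.8126): F = (-10.511681, 3.357239), so ‖F‖₂ = 11.0348.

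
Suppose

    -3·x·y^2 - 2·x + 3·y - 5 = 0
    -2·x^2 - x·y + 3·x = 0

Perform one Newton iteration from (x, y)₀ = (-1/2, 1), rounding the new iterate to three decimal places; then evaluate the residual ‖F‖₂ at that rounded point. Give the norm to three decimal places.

0.520

At (-1/2, 1): F = (0.500, -1.500).
Jacobian J = [[-3·y^2 - 2, -6·x·y + 3], [-4·x - y + 3, -x]].
At the point, J = [[-5.000, 6.000], [4.000, 0.500]] (det J = -26.500).
Solving J·Δ = −F gives Δ = (0.349, 0.208).
Then the next iterate is (x, y)₁ = (-0.151, 1.208).
Re-evaluating at (-0.151, 1.208): F = (-0.41295, -0.31619), so ‖F‖₂ = 0.520.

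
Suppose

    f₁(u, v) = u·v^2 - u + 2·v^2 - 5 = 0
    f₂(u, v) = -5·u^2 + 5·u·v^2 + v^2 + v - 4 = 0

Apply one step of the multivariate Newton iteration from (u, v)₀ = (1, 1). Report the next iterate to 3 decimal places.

(1.900, 1.500)

At (1, 1): F = (-3.000, -2.000).
Jacobian J = [[v^2 - 1, 2·u·v + 4·v], [-10·u + 5·v^2, 10·u·v + 2·v + 1]].
At the point, J = [[0.000, 6.000], [-5.000, 13.000]] (det J = 30.000).
Solving J·Δ = −F gives Δ = (0.900, 0.500).
Then the next iterate is (u, v)₁ = (1.900, 1.500).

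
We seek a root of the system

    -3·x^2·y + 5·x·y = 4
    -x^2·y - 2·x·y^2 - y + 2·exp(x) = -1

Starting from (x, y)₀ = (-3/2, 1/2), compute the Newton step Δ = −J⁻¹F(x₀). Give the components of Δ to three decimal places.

(-0.579, -1.065)

At (-3/2, 1/2): F = (-11.125, 0.57126).
Jacobian J = [[-6·x·y + 5·y, -3·x^2 + 5·x], [-2·x·y - 2·y^2 + 2·exp(x), -x^2 - 4·x·y - 1]].
At the point, J = [[7.000, -14.250], [1.44626, -0.250]] (det J = 18.85921).
Solving J·Δ = −F gives Δ = (-0.579, -1.065).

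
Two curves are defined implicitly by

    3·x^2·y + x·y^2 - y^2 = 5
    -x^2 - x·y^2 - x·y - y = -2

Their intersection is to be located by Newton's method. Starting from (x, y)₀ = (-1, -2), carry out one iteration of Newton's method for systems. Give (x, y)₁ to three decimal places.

At (-1, -2): F = (-19.000, 5.000).
Jacobian J = [[6·x·y + y^2, 3·x^2 + 2·x·y - 2·y], [-2·x - y^2 - y, -2·x·y - x - 1]].
At the point, J = [[16.000, 11.000], [0.000, -4.000]] (det J = -64.000).
Solving J·Δ = −F gives Δ = (0.328, 1.250).
Then the next iterate is (x, y)₁ = (-0.672, -0.750).

(-0.672, -0.750)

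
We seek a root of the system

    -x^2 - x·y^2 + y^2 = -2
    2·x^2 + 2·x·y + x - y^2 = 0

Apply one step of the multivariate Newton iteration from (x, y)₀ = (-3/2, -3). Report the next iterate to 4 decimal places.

At (-3/2, -3): F = (22.2500, 3.0000).
Jacobian J = [[-2·x - y^2, -2·x·y + 2·y], [4·x + 2·y + 1, 2·x - 2·y]].
At the point, J = [[-6.0000, -15.0000], [-11.0000, 3.0000]] (det J = -183.0000).
Solving J·Δ = −F gives Δ = (0.6107, 1.2391).
Then the next iterate is (x, y)₁ = (-0.8893, -1.7609).

(-0.8893, -1.7609)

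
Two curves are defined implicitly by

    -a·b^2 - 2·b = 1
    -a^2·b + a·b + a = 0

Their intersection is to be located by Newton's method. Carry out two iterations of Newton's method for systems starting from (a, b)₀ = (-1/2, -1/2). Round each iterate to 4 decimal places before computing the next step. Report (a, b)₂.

(0.5560, -1.0545)

At (-1/2, -1/2): F = (0.1250, -0.1250).
Jacobian J = [[-b^2, -2·a·b - 2], [-2·a·b + b + 1, -a^2 + a]].
At the point, J = [[-0.2500, -2.5000], [0.0000, -0.7500]] (det J = 0.1875).
Solving J·Δ = −F gives Δ = (2.1667, -0.1667).
Then the next iterate is (a, b)₁ = (1.6667, -0.6667).
Round to (1.6667, -0.6667) and repeat: F = (-0.407430, 2.407530), J = [[-0.444489, 0.222378], [2.555678, -1.111189]].
Δ = (-1.1107, -0.3878), so (a, b)₂ = (0.5560, -1.0545).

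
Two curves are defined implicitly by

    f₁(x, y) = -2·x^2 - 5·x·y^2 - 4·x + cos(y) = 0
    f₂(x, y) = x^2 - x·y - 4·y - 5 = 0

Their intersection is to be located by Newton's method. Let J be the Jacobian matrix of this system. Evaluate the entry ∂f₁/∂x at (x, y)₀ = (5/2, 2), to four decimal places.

-34.0000

∂f₁/∂x = -4·x - 5·y^2 - 4.
At (5/2, 2) this is -34.0000.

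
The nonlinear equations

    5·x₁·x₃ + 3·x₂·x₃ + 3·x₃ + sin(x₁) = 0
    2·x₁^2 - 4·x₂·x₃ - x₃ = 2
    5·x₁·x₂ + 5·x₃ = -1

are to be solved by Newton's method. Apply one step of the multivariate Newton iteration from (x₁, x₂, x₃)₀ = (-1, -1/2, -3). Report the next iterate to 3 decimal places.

(-0.952, -0.433, -0.609)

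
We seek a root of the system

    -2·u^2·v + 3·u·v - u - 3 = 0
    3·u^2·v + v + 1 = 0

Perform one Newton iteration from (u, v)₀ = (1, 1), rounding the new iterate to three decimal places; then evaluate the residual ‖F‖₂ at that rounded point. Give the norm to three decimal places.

4.825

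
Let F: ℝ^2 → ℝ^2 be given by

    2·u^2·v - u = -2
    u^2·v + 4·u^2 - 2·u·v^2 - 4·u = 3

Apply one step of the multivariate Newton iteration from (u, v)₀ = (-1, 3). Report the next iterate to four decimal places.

(-0.3299, 2.8557)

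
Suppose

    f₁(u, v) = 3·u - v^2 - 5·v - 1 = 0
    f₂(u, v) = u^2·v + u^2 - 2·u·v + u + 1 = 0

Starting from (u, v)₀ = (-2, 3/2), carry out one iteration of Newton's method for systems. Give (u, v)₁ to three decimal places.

(-2.194, -0.667)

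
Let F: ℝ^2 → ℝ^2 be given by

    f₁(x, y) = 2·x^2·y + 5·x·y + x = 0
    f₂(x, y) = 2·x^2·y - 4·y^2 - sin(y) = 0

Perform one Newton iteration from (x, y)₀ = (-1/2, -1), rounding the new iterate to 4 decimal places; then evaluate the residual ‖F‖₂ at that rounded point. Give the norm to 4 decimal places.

1.0726

At (-1/2, -1): F = (1.5000, -3.658529).
Jacobian J = [[4·x·y + 5·y + 1, 2·x^2 + 5·x], [4·x·y, 2·x^2 - 8·y - cos(y)]].
At the point, J = [[-2.0000, -2.0000], [2.0000, 7.959698]] (det J = -11.919395).
Solving J·Δ = −F gives Δ = (0.3878, 0.3622).
Then the next iterate is (x, y)₁ = (-0.1122, -0.6378).
Re-evaluating at (-0.1122, -0.6378): F = (0.229547, -1.047784), so ‖F‖₂ = 1.0726.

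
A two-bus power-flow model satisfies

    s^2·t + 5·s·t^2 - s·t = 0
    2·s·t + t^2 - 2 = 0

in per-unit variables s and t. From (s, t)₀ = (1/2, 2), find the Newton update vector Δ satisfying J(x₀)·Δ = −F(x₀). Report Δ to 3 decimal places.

(-0.139, -0.689)

At (1/2, 2): F = (9.500, 4.000).
Jacobian J = [[2·s·t + 5·t^2 - t, s^2 + 10·s·t - s], [2·t, 2·s + 2·t]].
At the point, J = [[20.000, 9.750], [4.000, 5.000]] (det J = 61.000).
Solving J·Δ = −F gives Δ = (-0.139, -0.689).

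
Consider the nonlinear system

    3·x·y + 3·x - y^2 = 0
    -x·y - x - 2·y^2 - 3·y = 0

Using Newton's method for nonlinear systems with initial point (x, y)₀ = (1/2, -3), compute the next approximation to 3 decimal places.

At (1/2, -3): F = (-12.000, -8.000).
Jacobian J = [[3·y + 3, 3·x - 2·y], [-y - 1, -x - 4·y - 3]].
At the point, J = [[-6.000, 7.500], [2.000, 8.500]] (det J = -66.000).
Solving J·Δ = −F gives Δ = (-0.636, 1.091).
Then the next iterate is (x, y)₁ = (-0.136, -1.909).

(-0.136, -1.909)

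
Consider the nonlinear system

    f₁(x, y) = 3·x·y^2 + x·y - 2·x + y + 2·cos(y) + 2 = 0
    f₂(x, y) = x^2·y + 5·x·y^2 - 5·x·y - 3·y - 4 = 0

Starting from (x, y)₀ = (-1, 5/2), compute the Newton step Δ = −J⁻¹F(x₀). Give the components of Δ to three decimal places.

At (-1, 5/2): F = (-16.35229, -27.750).
Jacobian J = [[3·y^2 + y - 2, 6·x·y + x - 2·sin(y) + 1], [2·x·y + 5·y^2 - 5·y, x^2 + 10·x·y - 5·x - 3]].
At the point, J = [[19.250, -16.19694], [13.750, -22.000]] (det J = -200.79202).
Solving J·Δ = −F gives Δ = (-0.447, -1.541).

(-0.447, -1.541)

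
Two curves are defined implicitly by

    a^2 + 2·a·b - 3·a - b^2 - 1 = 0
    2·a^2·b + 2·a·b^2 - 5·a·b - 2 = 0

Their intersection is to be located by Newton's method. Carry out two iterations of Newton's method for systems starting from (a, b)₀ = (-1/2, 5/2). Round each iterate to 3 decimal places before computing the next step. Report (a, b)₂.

(-0.547, 0.470)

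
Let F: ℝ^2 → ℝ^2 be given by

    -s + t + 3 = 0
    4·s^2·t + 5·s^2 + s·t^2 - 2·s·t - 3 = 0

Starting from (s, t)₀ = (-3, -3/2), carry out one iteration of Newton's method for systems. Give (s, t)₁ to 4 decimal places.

(1.1325, -1.8675)

At (-3, -3/2): F = (4.5000, -27.7500).
Jacobian J = [[-1, 1], [8·s·t + 10·s + t^2 - 2·t, 4·s^2 + 2·s·t - 2·s]].
At the point, J = [[-1.0000, 1.0000], [11.2500, 51.0000]] (det J = -62.2500).
Solving J·Δ = −F gives Δ = (4.1325, -0.3675).
Then the next iterate is (s, t)₁ = (1.1325, -1.8675).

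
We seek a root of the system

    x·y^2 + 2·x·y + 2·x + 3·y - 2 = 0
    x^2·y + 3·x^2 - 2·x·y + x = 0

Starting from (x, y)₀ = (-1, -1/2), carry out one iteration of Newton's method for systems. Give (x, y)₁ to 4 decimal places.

(0.5641, 0.8974)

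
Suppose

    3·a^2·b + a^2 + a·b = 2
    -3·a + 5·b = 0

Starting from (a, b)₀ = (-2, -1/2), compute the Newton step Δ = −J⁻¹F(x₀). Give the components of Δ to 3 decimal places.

(1.333, 0.100)

At (-2, -1/2): F = (-3.000, 3.500).
Jacobian J = [[6·a·b + 2·a + b, 3·a^2 + a], [-3, 5]].
At the point, J = [[1.500, 10.000], [-3.000, 5.000]] (det J = 37.500).
Solving J·Δ = −F gives Δ = (1.333, 0.100).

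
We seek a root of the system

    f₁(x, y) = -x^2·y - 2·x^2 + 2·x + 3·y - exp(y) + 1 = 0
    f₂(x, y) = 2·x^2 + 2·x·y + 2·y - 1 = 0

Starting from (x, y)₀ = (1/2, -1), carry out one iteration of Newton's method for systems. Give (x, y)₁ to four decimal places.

(-0.6613, 0.1667)

At (1/2, -1): F = (-1.617879, -3.5000).
Jacobian J = [[-2·x·y - 4·x + 2, -x^2 - exp(y) + 3], [4·x + 2·y, 2·x + 2]].
At the point, J = [[1.0000, 2.382121], [0.0000, 3.0000]] (det J = 3.0000).
Solving J·Δ = −F gives Δ = (-1.1613, 1.1667).
Then the next iterate is (x, y)₁ = (-0.6613, 0.1667).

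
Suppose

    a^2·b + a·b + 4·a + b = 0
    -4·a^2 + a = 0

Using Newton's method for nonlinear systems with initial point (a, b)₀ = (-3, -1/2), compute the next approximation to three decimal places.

(-1.440, 0.266)

At (-3, -1/2): F = (-15.500, -39.000).
Jacobian J = [[2·a·b + b + 4, a^2 + a + 1], [-8·a + 1, 0]].
At the point, J = [[6.500, 7.000], [25.000, 0.000]] (det J = -175.000).
Solving J·Δ = −F gives Δ = (1.560, 0.766).
Then the next iterate is (a, b)₁ = (-1.440, 0.266).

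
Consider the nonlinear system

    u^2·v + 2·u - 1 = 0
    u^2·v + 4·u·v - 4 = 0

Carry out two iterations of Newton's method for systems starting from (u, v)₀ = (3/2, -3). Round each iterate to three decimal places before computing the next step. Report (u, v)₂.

(3.348, 1.603)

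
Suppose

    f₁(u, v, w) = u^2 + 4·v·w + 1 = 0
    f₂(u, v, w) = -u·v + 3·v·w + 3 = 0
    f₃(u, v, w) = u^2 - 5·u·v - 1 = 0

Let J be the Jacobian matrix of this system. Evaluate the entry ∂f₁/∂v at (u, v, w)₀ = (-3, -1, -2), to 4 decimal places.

-8.0000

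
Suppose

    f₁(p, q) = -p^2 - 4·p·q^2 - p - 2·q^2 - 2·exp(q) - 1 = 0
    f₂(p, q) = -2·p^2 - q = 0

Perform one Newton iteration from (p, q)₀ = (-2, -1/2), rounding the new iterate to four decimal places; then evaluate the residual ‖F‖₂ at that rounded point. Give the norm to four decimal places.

2.1232

At (-2, -1/2): F = (-2.713061, -7.5000).
Jacobian J = [[-2·p - 4·q^2 - 1, -8·p·q - 4·q - 2·exp(q)], [-4·p, -1]].
At the point, J = [[2.0000, -7.213061], [8.0000, -1.0000]] (det J = 55.704491).
Solving J·Δ = −F gives Δ = (0.9225, -0.1204).
Then the next iterate is (p, q)₁ = (-1.0775, -0.6204).
Re-evaluating at (-1.0775, -0.6204): F = (-1.269855, -1.701612), so ‖F‖₂ = 2.1232.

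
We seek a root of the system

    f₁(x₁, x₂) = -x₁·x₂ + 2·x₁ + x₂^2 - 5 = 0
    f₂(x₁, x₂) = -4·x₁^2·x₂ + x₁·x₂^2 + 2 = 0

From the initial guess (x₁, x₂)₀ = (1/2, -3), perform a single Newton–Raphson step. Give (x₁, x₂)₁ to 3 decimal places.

(0.193, -2.236)

At (1/2, -3): F = (6.500, 9.500).
Jacobian J = [[-x₂ + 2, -x₁ + 2·x₂], [-8·x₁·x₂ + x₂^2, -4·x₁^2 + 2·x₁·x₂]].
At the point, J = [[5.000, -6.500], [21.000, -4.000]] (det J = 116.500).
Solving J·Δ = −F gives Δ = (-0.307, 0.764).
Then the next iterate is (x₁, x₂)₁ = (0.193, -2.236).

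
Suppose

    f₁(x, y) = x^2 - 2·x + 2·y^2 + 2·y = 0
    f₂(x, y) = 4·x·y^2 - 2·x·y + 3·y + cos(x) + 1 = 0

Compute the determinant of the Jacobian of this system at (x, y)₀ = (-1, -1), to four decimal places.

-38.3171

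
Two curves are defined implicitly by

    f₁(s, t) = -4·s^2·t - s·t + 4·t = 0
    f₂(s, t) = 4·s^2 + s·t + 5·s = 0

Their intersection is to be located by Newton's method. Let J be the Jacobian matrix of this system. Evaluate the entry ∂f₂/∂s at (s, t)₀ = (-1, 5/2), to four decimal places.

∂f₂/∂s = 8·s + t + 5.
At (-1, 5/2) this is -0.5000.

-0.5000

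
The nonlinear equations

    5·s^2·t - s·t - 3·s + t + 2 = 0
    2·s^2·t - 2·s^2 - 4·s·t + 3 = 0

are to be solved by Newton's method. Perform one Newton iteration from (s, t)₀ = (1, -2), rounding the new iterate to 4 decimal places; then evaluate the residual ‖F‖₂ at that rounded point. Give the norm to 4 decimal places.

1.0512

At (1, -2): F = (-11.0000, 5.0000).
Jacobian J = [[10·s·t - t - 3, 5·s^2 - s + 1], [4·s·t - 4·s - 4·t, 2·s^2 - 4·s]].
At the point, J = [[-21.0000, 5.0000], [-4.0000, -2.0000]] (det J = 62.0000).
Solving J·Δ = −F gives Δ = (0.0484, 2.4032).
Then the next iterate is (s, t)₁ = (1.0484, 0.4032).
Re-evaluating at (1.0484, 0.4032): F = (1.051157, -0.002796), so ‖F‖₂ = 1.0512.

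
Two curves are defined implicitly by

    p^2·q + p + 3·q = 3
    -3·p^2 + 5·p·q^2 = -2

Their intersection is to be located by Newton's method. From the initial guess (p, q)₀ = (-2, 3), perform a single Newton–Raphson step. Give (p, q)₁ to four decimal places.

At (-2, 3): F = (16.0000, -100.0000).
Jacobian J = [[2·p·q + 1, p^2 + 3], [-6·p + 5·q^2, 10·p·q]].
At the point, J = [[-11.0000, 7.0000], [57.0000, -60.0000]] (det J = 261.0000).
Solving J·Δ = −F gives Δ = (0.9962, -0.7203).
Then the next iterate is (p, q)₁ = (-1.0038, 2.2797).

(-1.0038, 2.2797)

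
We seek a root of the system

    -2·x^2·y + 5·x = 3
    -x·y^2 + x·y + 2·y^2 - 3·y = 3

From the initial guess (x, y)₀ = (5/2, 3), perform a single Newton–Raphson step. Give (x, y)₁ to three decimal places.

At (5/2, 3): F = (-28.000, -9.000).
Jacobian J = [[-4·x·y + 5, -2·x^2], [-y^2 + y, -2·x·y + x + 4·y - 3]].
At the point, J = [[-25.000, -12.500], [-6.000, -3.500]] (det J = 12.500).
Solving J·Δ = −F gives Δ = (1.160, -4.560).
Then the next iterate is (x, y)₁ = (3.660, -1.560).

(3.660, -1.560)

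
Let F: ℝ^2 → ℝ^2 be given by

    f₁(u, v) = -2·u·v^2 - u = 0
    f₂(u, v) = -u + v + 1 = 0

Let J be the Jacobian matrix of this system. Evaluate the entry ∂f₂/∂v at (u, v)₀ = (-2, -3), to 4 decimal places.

1.0000

∂f₂/∂v = 1.
At (-2, -3) this is 1.0000.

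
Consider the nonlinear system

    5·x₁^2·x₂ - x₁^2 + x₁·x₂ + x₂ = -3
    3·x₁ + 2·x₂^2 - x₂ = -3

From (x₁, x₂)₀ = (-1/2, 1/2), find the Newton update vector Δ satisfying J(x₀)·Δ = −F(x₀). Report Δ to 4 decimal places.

At (-1/2, 1/2): F = (3.6250, 1.5000).
Jacobian J = [[10·x₁·x₂ - 2·x₁ + x₂, 5·x₁^2 + x₁ + 1], [3, 4·x₂ - 1]].
At the point, J = [[-1.0000, 1.7500], [3.0000, 1.0000]] (det J = -6.2500).
Solving J·Δ = −F gives Δ = (0.1600, -1.9800).

(0.1600, -1.9800)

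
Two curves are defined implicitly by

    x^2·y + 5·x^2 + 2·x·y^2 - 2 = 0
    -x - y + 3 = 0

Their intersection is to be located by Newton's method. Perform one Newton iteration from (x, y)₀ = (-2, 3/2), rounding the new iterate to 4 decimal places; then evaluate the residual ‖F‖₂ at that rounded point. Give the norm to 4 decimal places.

116.4647

At (-2, 3/2): F = (15.0000, 3.5000).
Jacobian J = [[2·x·y + 10·x + 2·y^2, x^2 + 4·x·y], [-1, -1]].
At the point, J = [[-21.5000, -8.0000], [-1.0000, -1.0000]] (det J = 13.5000).
Solving J·Δ = −F gives Δ = (-0.9630, 4.4630).
Then the next iterate is (x, y)₁ = (-2.9630, 5.9630).
Re-evaluating at (-2.9630, 5.9630): F = (-116.464746, 0.0000), so ‖F‖₂ = 116.4647.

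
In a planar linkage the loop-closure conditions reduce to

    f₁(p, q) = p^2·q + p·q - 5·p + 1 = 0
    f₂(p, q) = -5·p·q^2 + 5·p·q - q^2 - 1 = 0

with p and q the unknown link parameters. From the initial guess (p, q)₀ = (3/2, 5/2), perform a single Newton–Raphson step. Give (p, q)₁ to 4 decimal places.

At (3/2, 5/2): F = (2.8750, -35.3750).
Jacobian J = [[2·p·q + q - 5, p^2 + p], [-5·q^2 + 5·q, -10·p·q + 5·p - 2·q]].
At the point, J = [[5.0000, 3.7500], [-18.7500, -35.0000]] (det J = -104.6875).
Solving J·Δ = −F gives Δ = (0.3060, -1.1746).
Then the next iterate is (p, q)₁ = (1.8060, 1.3254).

(1.8060, 1.3254)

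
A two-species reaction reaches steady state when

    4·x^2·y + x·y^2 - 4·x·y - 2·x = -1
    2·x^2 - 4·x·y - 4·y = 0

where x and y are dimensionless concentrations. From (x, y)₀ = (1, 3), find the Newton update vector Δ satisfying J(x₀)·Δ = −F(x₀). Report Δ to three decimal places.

(0.654, -3.404)

At (1, 3): F = (8.000, -22.000).
Jacobian J = [[8·x·y + y^2 - 4·y - 2, 4·x^2 + 2·x·y - 4·x], [4·x - 4·y, -4·x - 4]].
At the point, J = [[19.000, 6.000], [-8.000, -8.000]] (det J = -104.000).
Solving J·Δ = −F gives Δ = (0.654, -3.404).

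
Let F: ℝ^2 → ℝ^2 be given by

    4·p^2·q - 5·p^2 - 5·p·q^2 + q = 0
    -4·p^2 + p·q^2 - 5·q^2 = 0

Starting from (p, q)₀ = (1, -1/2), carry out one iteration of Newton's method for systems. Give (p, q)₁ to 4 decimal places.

(0.0909, -1.0114)

At (1, -1/2): F = (-8.7500, -5.0000).
Jacobian J = [[8·p·q - 10·p - 5·q^2, 4·p^2 - 10·p·q + 1], [-8·p + q^2, 2·p·q - 10·q]].
At the point, J = [[-15.2500, 10.0000], [-7.7500, 4.0000]] (det J = 16.5000).
Solving J·Δ = −F gives Δ = (-0.9091, -0.5114).
Then the next iterate is (p, q)₁ = (0.0909, -1.0114).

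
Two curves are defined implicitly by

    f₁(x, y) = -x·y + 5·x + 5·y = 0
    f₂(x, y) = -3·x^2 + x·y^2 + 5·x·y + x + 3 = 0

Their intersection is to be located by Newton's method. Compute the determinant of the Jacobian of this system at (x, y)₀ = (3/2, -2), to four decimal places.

59.5000

J = [[-y + 5, -x + 5], [-6·x + y^2 + 5·y + 1, 2·x·y + 5·x]].
At the point, J = [[7.0000, 3.5000], [-14.0000, 1.5000]].
det J = 59.5000.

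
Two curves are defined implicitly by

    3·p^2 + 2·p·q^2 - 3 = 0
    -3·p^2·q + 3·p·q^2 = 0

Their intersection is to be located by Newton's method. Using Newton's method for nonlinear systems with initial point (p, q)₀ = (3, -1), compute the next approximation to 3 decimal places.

At (3, -1): F = (30.000, 36.000).
Jacobian J = [[6·p + 2·q^2, 4·p·q], [-6·p·q + 3·q^2, -3·p^2 + 6·p·q]].
At the point, J = [[20.000, -12.000], [21.000, -45.000]] (det J = -648.000).
Solving J·Δ = −F gives Δ = (-1.417, 0.139).
Then the next iterate is (p, q)₁ = (1.583, -0.861).

(1.583, -0.861)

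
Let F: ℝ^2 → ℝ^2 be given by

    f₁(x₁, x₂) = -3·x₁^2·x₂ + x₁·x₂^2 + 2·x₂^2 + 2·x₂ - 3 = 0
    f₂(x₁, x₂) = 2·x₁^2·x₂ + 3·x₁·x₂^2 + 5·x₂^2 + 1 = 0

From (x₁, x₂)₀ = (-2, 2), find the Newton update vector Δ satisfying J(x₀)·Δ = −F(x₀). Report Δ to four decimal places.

(-0.5278, -3.7778)

At (-2, 2): F = (-23.0000, 13.0000).
Jacobian J = [[-6·x₁·x₂ + x₂^2, -3·x₁^2 + 2·x₁·x₂ + 4·x₂ + 2], [4·x₁·x₂ + 3·x₂^2, 2·x₁^2 + 6·x₁·x₂ + 10·x₂]].
At the point, J = [[28.0000, -10.0000], [-4.0000, 4.0000]] (det J = 72.0000).
Solving J·Δ = −F gives Δ = (-0.5278, -3.7778).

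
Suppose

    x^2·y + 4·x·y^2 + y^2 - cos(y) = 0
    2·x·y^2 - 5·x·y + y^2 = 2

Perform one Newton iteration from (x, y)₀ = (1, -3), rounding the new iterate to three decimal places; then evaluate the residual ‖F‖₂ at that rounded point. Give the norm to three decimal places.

At (1, -3): F = (42.98999, 40.000).
Jacobian J = [[2·x·y + 4·y^2, x^2 + 8·x·y + 2·y + sin(y)], [2·y^2 - 5·y, 4·x·y - 5·x + 2·y]].
At the point, J = [[30.000, -29.14112], [33.000, -23.000]] (det J = 271.65696).
Solving J·Δ = −F gives Δ = (-0.651, 0.805).
Then the next iterate is (x, y)₁ = (0.349, -2.195).
Re-evaluating at (0.349, -2.195): F = (11.86109, 10.01128), so ‖F‖₂ = 15.521.

15.521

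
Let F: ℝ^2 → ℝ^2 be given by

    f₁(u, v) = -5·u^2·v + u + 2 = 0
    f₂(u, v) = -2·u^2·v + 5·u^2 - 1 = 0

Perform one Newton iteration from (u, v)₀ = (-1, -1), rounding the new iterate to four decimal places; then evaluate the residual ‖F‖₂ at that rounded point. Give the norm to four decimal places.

2.7040

At (-1, -1): F = (6.0000, 6.0000).
Jacobian J = [[-10·u·v + 1, -5·u^2], [-4·u·v + 10·u, -2·u^2]].
At the point, J = [[-9.0000, -5.0000], [-14.0000, -2.0000]] (det J = -52.0000).
Solving J·Δ = −F gives Δ = (0.3462, 0.5769).
Then the next iterate is (u, v)₁ = (-0.6538, -0.4231).
Re-evaluating at (-0.6538, -0.4231): F = (2.250480, 1.498984), so ‖F‖₂ = 2.7040.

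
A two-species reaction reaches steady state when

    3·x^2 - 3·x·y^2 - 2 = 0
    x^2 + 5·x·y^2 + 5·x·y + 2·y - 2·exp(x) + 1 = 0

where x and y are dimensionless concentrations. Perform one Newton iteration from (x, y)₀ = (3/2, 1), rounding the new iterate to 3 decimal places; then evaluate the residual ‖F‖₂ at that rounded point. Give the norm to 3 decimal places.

2.935

At (3/2, 1): F = (0.250, 11.28662).
Jacobian J = [[6·x - 3·y^2, -6·x·y], [2·x + 5·y^2 + 5·y - 2·exp(x), 10·x·y + 5·x + 2]].
At the point, J = [[6.000, -9.000], [4.03662, 24.500]] (det J = 183.32960).
Solving J·Δ = −F gives Δ = (-0.587, -0.364).
Then the next iterate is (x, y)₁ = (0.913, 0.636).
Re-evaluating at (0.913, 0.636): F = (-0.60721, 2.87186), so ‖F‖₂ = 2.935.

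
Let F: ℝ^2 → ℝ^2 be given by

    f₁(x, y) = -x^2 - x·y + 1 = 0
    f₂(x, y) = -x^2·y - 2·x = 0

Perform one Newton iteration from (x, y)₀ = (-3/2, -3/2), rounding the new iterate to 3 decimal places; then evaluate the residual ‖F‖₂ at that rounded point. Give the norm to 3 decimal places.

At (-3/2, -3/2): F = (-3.500, 6.375).
Jacobian J = [[-2·x - y, -x], [-2·x·y - 2, -x^2]].
At the point, J = [[4.500, 1.500], [-6.500, -2.250]] (det J = -0.375).
Solving J·Δ = −F gives Δ = (-4.500, 15.833).
Then the next iterate is (x, y)₁ = (-6.000, 14.333).
Re-evaluating at (-6.000, 14.333): F = (50.998, -503.988), so ‖F‖₂ = 506.562.

506.562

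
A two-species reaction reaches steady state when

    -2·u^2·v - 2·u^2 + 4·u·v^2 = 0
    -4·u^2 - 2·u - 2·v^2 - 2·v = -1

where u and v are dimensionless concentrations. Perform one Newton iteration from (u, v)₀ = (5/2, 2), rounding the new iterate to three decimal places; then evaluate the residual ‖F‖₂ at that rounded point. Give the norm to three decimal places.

At (5/2, 2): F = (2.500, -41.000).
Jacobian J = [[-4·u·v - 4·u + 4·v^2, -2·u^2 + 8·u·v], [-8·u - 2, -4·v - 2]].
At the point, J = [[-14.000, 27.500], [-22.000, -10.000]] (det J = 745.000).
Solving J·Δ = −F gives Δ = (-1.480, -0.844).
Then the next iterate is (u, v)₁ = (1.020, 1.156).
Re-evaluating at (1.020, 1.156): F = (0.96605, -10.18627), so ‖F‖₂ = 10.232.

10.232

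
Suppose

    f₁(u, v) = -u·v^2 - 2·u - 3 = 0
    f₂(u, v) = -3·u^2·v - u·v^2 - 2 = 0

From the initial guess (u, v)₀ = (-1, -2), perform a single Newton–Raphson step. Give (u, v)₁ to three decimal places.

At (-1, -2): F = (3.000, 8.000).
Jacobian J = [[-v^2 - 2, -2·u·v], [-6·u·v - v^2, -3·u^2 - 2·u·v]].
At the point, J = [[-6.000, -4.000], [-16.000, -7.000]] (det J = -22.000).
Solving J·Δ = −F gives Δ = (0.500, 0.000).
Then the next iterate is (u, v)₁ = (-0.500, -2.000).

(-0.500, -2.000)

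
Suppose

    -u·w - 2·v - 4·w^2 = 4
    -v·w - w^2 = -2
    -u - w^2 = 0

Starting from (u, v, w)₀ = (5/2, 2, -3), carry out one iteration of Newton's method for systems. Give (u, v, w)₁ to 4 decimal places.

(1.1976, 0.0672, -1.3004)

At (5/2, 2, -3): F = (-36.5000, -1.0000, -11.5000).
Jacobian J = [[-w, -2, -u - 8·w], [0, -w, -v - 2·w], [-1, 0, -2·w]].
At the point, J = [[3.0000, -2.0000, 21.5000], [0.0000, 3.0000, 4.0000], [-1.0000, 0.0000, 6.0000]] (det J = 126.5000).
Solving J·Δ = −F gives Δ = (-1.3024, -1.9328, 1.6996).
Then the next iterate is (u, v, w)₁ = (1.1976, 0.0672, -1.3004).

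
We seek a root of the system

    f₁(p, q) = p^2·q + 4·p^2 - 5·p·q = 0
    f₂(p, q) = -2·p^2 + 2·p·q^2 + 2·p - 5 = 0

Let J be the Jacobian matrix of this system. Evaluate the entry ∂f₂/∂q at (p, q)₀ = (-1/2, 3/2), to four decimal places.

-3.0000

∂f₂/∂q = 4·p·q.
At (-1/2, 3/2) this is -3.0000.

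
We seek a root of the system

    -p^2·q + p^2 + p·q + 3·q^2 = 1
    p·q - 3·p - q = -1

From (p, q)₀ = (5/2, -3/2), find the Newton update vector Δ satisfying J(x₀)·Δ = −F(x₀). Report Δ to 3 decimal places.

(-2.083, -0.414)

At (5/2, -3/2): F = (17.625, -8.750).
Jacobian J = [[-2·p·q + 2·p + q, -p^2 + p + 6·q], [q - 3, p - 1]].
At the point, J = [[11.000, -12.750], [-4.500, 1.500]] (det J = -40.875).
Solving J·Δ = −F gives Δ = (-2.083, -0.414).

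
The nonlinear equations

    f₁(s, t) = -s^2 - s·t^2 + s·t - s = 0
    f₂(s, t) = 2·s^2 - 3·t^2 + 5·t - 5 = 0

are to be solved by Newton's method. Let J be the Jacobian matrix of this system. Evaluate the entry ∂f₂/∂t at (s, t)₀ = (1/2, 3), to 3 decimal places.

-13.000

∂f₂/∂t = -6·t + 5.
At (1/2, 3) this is -13.000.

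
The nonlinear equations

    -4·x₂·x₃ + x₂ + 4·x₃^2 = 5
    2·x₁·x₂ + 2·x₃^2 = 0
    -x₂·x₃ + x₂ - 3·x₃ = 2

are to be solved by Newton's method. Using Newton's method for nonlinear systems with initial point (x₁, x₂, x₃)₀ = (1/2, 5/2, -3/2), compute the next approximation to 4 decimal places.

(-0.5455, -2.0000, -1.9545)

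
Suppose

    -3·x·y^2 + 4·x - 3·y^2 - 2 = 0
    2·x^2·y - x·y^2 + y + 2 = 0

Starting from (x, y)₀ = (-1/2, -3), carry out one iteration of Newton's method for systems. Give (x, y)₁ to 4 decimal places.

(-0.6341, -1.3984)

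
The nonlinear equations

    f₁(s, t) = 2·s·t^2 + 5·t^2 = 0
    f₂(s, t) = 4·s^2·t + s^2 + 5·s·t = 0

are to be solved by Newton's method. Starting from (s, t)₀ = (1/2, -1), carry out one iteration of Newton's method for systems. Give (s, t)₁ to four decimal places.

(0.2978, -0.5337)

At (1/2, -1): F = (6.0000, -3.2500).
Jacobian J = [[2·t^2, 4·s·t + 10·t], [8·s·t + 2·s + 5·t, 4·s^2 + 5·s]].
At the point, J = [[2.0000, -12.0000], [-8.0000, 3.5000]] (det J = -89.0000).
Solving J·Δ = −F gives Δ = (-0.2022, 0.4663).
Then the next iterate is (s, t)₁ = (0.2978, -0.5337).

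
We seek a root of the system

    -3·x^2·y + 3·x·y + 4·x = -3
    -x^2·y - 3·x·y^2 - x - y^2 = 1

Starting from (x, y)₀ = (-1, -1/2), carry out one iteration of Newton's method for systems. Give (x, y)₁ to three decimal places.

(-1.000, -0.167)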